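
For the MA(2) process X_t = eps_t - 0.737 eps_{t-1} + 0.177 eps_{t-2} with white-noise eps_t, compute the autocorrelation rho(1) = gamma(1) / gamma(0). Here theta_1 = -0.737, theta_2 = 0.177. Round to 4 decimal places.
\rho(1) = -0.5509

For an MA(q) process with theta_0 = 1, the autocovariance is
  gamma(k) = sigma^2 * sum_{i=0..q-k} theta_i * theta_{i+k},
and rho(k) = gamma(k) / gamma(0). Sigma^2 cancels.
  numerator   = (1)*(-0.737) + (-0.737)*(0.177) = -0.867449.
  denominator = (1)^2 + (-0.737)^2 + (0.177)^2 = 1.574498.
  rho(1) = -0.867449 / 1.574498 = -0.5509.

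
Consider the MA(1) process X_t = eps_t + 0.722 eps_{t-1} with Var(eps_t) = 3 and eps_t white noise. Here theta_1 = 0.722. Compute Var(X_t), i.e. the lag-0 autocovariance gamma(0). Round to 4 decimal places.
\gamma(0) = 4.5639

For an MA(q) process X_t = eps_t + sum_i theta_i eps_{t-i} with
Var(eps_t) = sigma^2, the variance is
  gamma(0) = sigma^2 * (1 + sum_i theta_i^2).
  sum_i theta_i^2 = (0.722)^2 = 0.521284.
  gamma(0) = 3 * (1 + 0.521284) = 3 * 1.521284 = 4.563852, which rounds to 4.5639.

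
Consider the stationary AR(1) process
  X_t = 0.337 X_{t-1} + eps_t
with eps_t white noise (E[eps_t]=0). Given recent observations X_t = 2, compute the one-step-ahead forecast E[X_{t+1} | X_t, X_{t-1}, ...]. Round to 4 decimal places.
E[X_{t+1} \mid \mathcal F_t] = 0.6740

For an AR(p) model X_t = c + sum_i phi_i X_{t-i} + eps_t, the
one-step-ahead conditional mean is
  E[X_{t+1} | X_t, ...] = c + sum_i phi_i X_{t+1-i}.
Substitute known values:
  E[X_{t+1} | ...] = (0.337) * (2)
                   = 0.6740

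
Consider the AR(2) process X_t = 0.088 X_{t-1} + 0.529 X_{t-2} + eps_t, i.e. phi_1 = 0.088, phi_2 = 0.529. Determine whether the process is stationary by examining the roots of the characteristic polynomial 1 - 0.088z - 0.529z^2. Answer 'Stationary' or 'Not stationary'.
\text{Stationary}

The AR(p) characteristic polynomial is P(z) = 1 - 0.088z - 0.529z^2.
Stationarity requires all roots to lie outside the unit circle, i.e. |z| > 1 for every root.
Set 1 + (-0.088) z + (-0.529) z^2 = 0, i.e. a z^2 + b z + c = 0 with a = -0.529, b = -0.088, c = 1.
Discriminant D = b^2 - 4ac = (-0.088)^2 - 4*(-0.529)*1 = 0.007744 - (-2.116) = 2.123744.
D >= 0, so the roots are real: z = (-b +/- sqrt(D)) / (2a) = (0.088 +/- 1.457307) / (-1.058).
  z_1 = (0.088 + 1.457307) / (-1.058) = -1.4606,   |z_1| = 1.4606.
  z_2 = (0.088 - 1.457307) / (-1.058) = 1.2942,   |z_2| = 1.2942.
Moduli of all roots: 1.4606, 1.2942.
All moduli strictly greater than 1? Yes.
Verdict: Stationary.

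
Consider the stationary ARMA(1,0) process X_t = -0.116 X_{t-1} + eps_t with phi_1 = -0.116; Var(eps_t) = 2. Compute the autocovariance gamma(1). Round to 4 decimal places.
\gamma(1) = -0.2352

Multiply the model equation by X_{t-k} and take expectations. With theta_0 = psi_0 = 1 and psi_j the MA(infinity) weights, this gives
  gamma(k) - sum_i phi_i gamma(k-i) = c_k,
  c_k = sigma^2 * sum_{j=k..q} theta_j psi_{j-k}   (c_k = 0 for k > q),
using gamma(-m) = gamma(m).
Pure AR (q = 0): c_0 = sigma^2 = 2, c_k = 0 for k >= 1.
Equations for k = 0 and k = 1 (AR order 1):
  gamma(0) = phi_1 gamma(1) + c_0
  gamma(1) = phi_1 gamma(0) + c_1
Substituting the second into the first: gamma(0) (1 - phi_1^2) = c_0 + phi_1 c_1, so
  gamma(0) = c_0 / (1 - phi_1^2) = 2 / (1 - (-0.116)^2) = 2 / 0.986544 = 2.027279.
  gamma(1) = phi_1 gamma(0) = (-0.116)(2.027279) = -0.235164.
Therefore gamma(1) = -0.2352 (to 4 decimal places).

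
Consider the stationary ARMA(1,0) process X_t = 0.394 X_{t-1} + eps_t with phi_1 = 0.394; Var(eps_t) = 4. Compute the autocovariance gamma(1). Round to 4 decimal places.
\gamma(1) = 1.8656

Multiply the model equation by X_{t-k} and take expectations. With theta_0 = psi_0 = 1 and psi_j the MA(infinity) weights, this gives
  gamma(k) - sum_i phi_i gamma(k-i) = c_k,
  c_k = sigma^2 * sum_{j=k..q} theta_j psi_{j-k}   (c_k = 0 for k > q),
using gamma(-m) = gamma(m).
Pure AR (q = 0): c_0 = sigma^2 = 4, c_k = 0 for k >= 1.
Equations for k = 0 and k = 1 (AR order 1):
  gamma(0) = phi_1 gamma(1) + c_0
  gamma(1) = phi_1 gamma(0) + c_1
Substituting the second into the first: gamma(0) (1 - phi_1^2) = c_0 + phi_1 c_1, so
  gamma(0) = c_0 / (1 - phi_1^2) = 4 / (1 - (0.394)^2) = 4 / 0.844764 = 4.73505.
  gamma(1) = phi_1 gamma(0) = (0.394)(4.73505) = 1.86561.
Therefore gamma(1) = 1.8656 (to 4 decimal places).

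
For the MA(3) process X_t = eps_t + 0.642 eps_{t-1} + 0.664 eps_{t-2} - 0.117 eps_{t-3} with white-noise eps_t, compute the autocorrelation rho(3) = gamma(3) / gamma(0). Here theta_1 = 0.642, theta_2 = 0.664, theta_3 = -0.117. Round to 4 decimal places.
\rho(3) = -0.0627

For an MA(q) process with theta_0 = 1, the autocovariance is
  gamma(k) = sigma^2 * sum_{i=0..q-k} theta_i * theta_{i+k},
and rho(k) = gamma(k) / gamma(0). Sigma^2 cancels.
  numerator   = (1)*(-0.117) = -0.117.
  denominator = (1)^2 + (0.642)^2 + (0.664)^2 + (-0.117)^2 = 1.866749.
  rho(3) = -0.117 / 1.866749 = -0.0627.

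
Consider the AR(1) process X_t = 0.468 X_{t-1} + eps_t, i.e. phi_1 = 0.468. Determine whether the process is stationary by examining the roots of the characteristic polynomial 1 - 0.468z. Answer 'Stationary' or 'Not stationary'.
\text{Stationary}

The AR(p) characteristic polynomial is P(z) = 1 - 0.468z.
Stationarity requires all roots to lie outside the unit circle, i.e. |z| > 1 for every root.
This is linear in z: 1 + (-0.468) z = 0  =>  z = -1/(-0.468) = 2.136752,  |z| = 2.136752.
Moduli of all roots: 2.1368.
All moduli strictly greater than 1? Yes.
Verdict: Stationary.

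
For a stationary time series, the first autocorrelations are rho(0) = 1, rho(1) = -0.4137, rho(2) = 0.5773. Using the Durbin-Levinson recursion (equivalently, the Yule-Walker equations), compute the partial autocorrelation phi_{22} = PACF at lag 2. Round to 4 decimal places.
\phi_{22} = 0.4900

The PACF at lag k is phi_{kk}, the last component of the solution
to the Yule-Walker system G_k phi = r_k where
  (G_k)_{ij} = rho(|i - j|), (r_k)_i = rho(i), i,j = 1..k.
Equivalently, Durbin-Levinson gives phi_{kk} iteratively:
  phi_{11} = rho(1)
  phi_{kk} = [rho(k) - sum_{j=1..k-1} phi_{k-1,j} rho(k-j)]
            / [1 - sum_{j=1..k-1} phi_{k-1,j} rho(j)],
  phi_{k,j} = phi_{k-1,j} - phi_{kk} phi_{k-1,k-j},  j = 1..k-1.
Step k = 1:
  phi_11 = rho(1) = -0.4137.
Step k = 2:
  phi_22 = [rho(2) - phi_11 rho(1)] / [1 - phi_11 rho(1)] = [0.5773 - (-0.4137)(-0.4137)] / [1 - (-0.4137)(-0.4137)]
         = 0.40615231 / 0.82885231 = 0.49.
Therefore phi_{22} = 0.4900.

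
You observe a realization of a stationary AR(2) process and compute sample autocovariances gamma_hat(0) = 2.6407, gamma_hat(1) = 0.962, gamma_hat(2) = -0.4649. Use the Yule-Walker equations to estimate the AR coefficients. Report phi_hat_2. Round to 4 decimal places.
\hat\phi_{2} = -0.3560

The Yule-Walker equations for an AR(p) process read, in matrix form,
  Gamma_p phi = r_p,   with   (Gamma_p)_{ij} = gamma(|i - j|),
                       (r_p)_i = gamma(i),   i,j = 1..p.
Substitute the sample gammas (Toeplitz matrix and right-hand side of size 2):
  Gamma_p = [[2.6407, 0.962], [0.962, 2.6407]]
  r_p     = [0.962, -0.4649]
Written out:
  2.6407 phi_1 + 0.962 phi_2 = 0.962
  0.962 phi_1 + 2.6407 phi_2 = -0.4649
Solve by Cramer's rule:
  det = gamma(0)^2 - gamma(1)^2 = (2.6407)^2 - (0.962)^2 = 6.97329649 - 0.925444 = 6.04785249
  phi_hat_1 = [gamma(1) gamma(0) - gamma(1) gamma(2)] / det = [(0.962)(2.6407) - (0.962)(-0.4649)] / 6.04785249 = 2.9875872 / 6.04785249 = 0.494
  phi_hat_2 = [gamma(0) gamma(2) - gamma(1)^2] / det = [(2.6407)(-0.4649) - (0.962)^2] / 6.04785249 = -2.15310543 / 6.04785249 = -0.356
So phi_hat = [0.4940, -0.3560].
Therefore phi_hat_2 = -0.3560.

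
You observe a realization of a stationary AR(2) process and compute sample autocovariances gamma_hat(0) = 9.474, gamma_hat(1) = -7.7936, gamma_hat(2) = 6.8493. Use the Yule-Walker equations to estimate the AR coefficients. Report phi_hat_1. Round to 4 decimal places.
\hat\phi_{1} = -0.7050

The Yule-Walker equations for an AR(p) process read, in matrix form,
  Gamma_p phi = r_p,   with   (Gamma_p)_{ij} = gamma(|i - j|),
                       (r_p)_i = gamma(i),   i,j = 1..p.
Substitute the sample gammas (Toeplitz matrix and right-hand side of size 2):
  Gamma_p = [[9.474, -7.7936], [-7.7936, 9.474]]
  r_p     = [-7.7936, 6.8493]
Written out:
  9.474 phi_1 - 7.7936 phi_2 = -7.7936
  -7.7936 phi_1 + 9.474 phi_2 = 6.8493
Solve by Cramer's rule:
  det = gamma(0)^2 - gamma(1)^2 = (9.474)^2 - (-7.7936)^2 = 89.756676 - 60.74020096 = 29.01647504
  phi_hat_1 = [gamma(1) gamma(0) - gamma(1) gamma(2)] / det = [(-7.7936)(9.474) - (-7.7936)(6.8493)] / 29.01647504 = -20.45586192 / 29.01647504 = -0.705
  phi_hat_2 = [gamma(0) gamma(2) - gamma(1)^2] / det = [(9.474)(6.8493) - (-7.7936)^2] / 29.01647504 = 4.15006724 / 29.01647504 = 0.143
So phi_hat = [-0.7050, 0.1430].
Therefore phi_hat_1 = -0.7050.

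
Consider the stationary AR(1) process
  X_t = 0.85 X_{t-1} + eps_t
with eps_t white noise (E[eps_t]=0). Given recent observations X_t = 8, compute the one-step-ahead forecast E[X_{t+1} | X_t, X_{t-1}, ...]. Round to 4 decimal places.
E[X_{t+1} \mid \mathcal F_t] = 6.8000

For an AR(p) model X_t = c + sum_i phi_i X_{t-i} + eps_t, the
one-step-ahead conditional mean is
  E[X_{t+1} | X_t, ...] = c + sum_i phi_i X_{t+1-i}.
Substitute known values:
  E[X_{t+1} | ...] = (0.85) * (8)
                   = 6.8000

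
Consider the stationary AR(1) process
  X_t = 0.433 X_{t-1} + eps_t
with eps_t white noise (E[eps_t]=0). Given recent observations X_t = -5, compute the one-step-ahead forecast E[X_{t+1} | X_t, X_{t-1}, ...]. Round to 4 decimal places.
E[X_{t+1} \mid \mathcal F_t] = -2.1650

For an AR(p) model X_t = c + sum_i phi_i X_{t-i} + eps_t, the
one-step-ahead conditional mean is
  E[X_{t+1} | X_t, ...] = c + sum_i phi_i X_{t+1-i}.
Substitute known values:
  E[X_{t+1} | ...] = (0.433) * (-5)
                   = -2.1650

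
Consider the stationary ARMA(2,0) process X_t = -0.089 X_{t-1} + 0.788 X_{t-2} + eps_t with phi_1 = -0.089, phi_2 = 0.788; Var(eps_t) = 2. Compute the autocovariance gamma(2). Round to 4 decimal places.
\gamma(2) = 5.2865

Multiply the model equation by X_{t-k} and take expectations. With theta_0 = psi_0 = 1 and psi_j the MA(infinity) weights, this gives
  gamma(k) - sum_i phi_i gamma(k-i) = c_k,
  c_k = sigma^2 * sum_{j=k..q} theta_j psi_{j-k}   (c_k = 0 for k > q),
using gamma(-m) = gamma(m).
Pure AR (q = 0): c_0 = sigma^2 = 2, c_k = 0 for k >= 1.
Equations for k = 0, 1, 2 (AR order 2, c_2 = 0):
  (E0) gamma(0) = phi_1 gamma(1) + phi_2 gamma(2) + c_0
  (E1) gamma(1) = phi_1 gamma(0) + phi_2 gamma(1) + c_1
  (E2) gamma(2) = phi_1 gamma(1) + phi_2 gamma(0)
From (E1): gamma(1) = A gamma(0) + B with
  A = phi_1 / (1 - phi_2) = -0.089 / 0.212 = -0.419811,   B = c_1 / (1 - phi_2) = 0 / 0.212 = 0.
Insert (E2) into (E0): gamma(0) (1 - phi_2^2) = phi_1 (1 + phi_2) gamma(1) + c_0.
  phi_1 (1 + phi_2) = (-0.089)(1.788) = -0.159132,   1 - phi_2^2 = 0.379056.
Replace gamma(1) by A gamma(0) + B and collect gamma(0):
  gamma(0) [0.379056 - (-0.159132)(-0.419811)] = c_0 = 2
  gamma(0) * 0.312251 = 2
  gamma(0) = 2 / 0.312251 = 6.405112.
  gamma(1) = A gamma(0) = (-0.419811)(6.405112) = -2.688939.
  gamma(2) = phi_1 gamma(1) + phi_2 gamma(0) = (-0.089)(-2.688939) + (0.788)(6.405112) = 5.286544.
Therefore gamma(2) = 5.2865 (to 4 decimal places).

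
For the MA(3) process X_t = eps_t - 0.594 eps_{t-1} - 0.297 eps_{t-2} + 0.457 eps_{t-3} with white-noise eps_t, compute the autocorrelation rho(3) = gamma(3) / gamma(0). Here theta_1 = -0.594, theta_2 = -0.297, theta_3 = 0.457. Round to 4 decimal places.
\rho(3) = 0.2770

For an MA(q) process with theta_0 = 1, the autocovariance is
  gamma(k) = sigma^2 * sum_{i=0..q-k} theta_i * theta_{i+k},
and rho(k) = gamma(k) / gamma(0). Sigma^2 cancels.
  numerator   = (1)*(0.457) = 0.457.
  denominator = (1)^2 + (-0.594)^2 + (-0.297)^2 + (0.457)^2 = 1.649894.
  rho(3) = 0.457 / 1.649894 = 0.2770.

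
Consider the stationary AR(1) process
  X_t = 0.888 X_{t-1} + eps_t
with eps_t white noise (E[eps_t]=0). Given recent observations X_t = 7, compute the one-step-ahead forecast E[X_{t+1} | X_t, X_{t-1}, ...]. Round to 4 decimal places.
E[X_{t+1} \mid \mathcal F_t] = 6.2160

For an AR(p) model X_t = c + sum_i phi_i X_{t-i} + eps_t, the
one-step-ahead conditional mean is
  E[X_{t+1} | X_t, ...] = c + sum_i phi_i X_{t+1-i}.
Substitute known values:
  E[X_{t+1} | ...] = (0.888) * (7)
                   = 6.2160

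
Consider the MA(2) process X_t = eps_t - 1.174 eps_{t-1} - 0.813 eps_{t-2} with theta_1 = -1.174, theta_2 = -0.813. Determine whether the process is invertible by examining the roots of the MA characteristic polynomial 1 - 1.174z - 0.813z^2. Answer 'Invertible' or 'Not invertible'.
\text{Not invertible}

The MA(q) characteristic polynomial is P(z) = 1 - 1.174z - 0.813z^2.
Invertibility requires all roots to lie outside the unit circle, i.e. |z| > 1 for every root.
Set 1 + (-1.174) z + (-0.813) z^2 = 0, i.e. a z^2 + b z + c = 0 with a = -0.813, b = -1.174, c = 1.
Discriminant D = b^2 - 4ac = (-1.174)^2 - 4*(-0.813)*1 = 1.378276 - (-3.252) = 4.630276.
D >= 0, so the roots are real: z = (-b +/- sqrt(D)) / (2a) = (1.174 +/- 2.151808) / (-1.626).
  z_1 = (1.174 + 2.151808) / (-1.626) = -2.0454,   |z_1| = 2.0454.
  z_2 = (1.174 - 2.151808) / (-1.626) = 0.6014,   |z_2| = 0.6014.
Moduli of all roots: 2.0454, 0.6014.
All moduli strictly greater than 1? No.
Verdict: Not invertible.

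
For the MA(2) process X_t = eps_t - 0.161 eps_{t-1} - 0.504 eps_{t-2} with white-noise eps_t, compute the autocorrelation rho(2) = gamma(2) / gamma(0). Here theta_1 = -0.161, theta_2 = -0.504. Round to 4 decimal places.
\rho(2) = -0.3938

For an MA(q) process with theta_0 = 1, the autocovariance is
  gamma(k) = sigma^2 * sum_{i=0..q-k} theta_i * theta_{i+k},
and rho(k) = gamma(k) / gamma(0). Sigma^2 cancels.
  numerator   = (1)*(-0.504) = -0.504.
  denominator = (1)^2 + (-0.161)^2 + (-0.504)^2 = 1.279937.
  rho(2) = -0.504 / 1.279937 = -0.3938.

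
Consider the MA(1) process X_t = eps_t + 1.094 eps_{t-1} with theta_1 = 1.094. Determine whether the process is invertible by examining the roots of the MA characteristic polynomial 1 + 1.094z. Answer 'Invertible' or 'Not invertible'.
\text{Not invertible}

The MA(q) characteristic polynomial is P(z) = 1 + 1.094z.
Invertibility requires all roots to lie outside the unit circle, i.e. |z| > 1 for every root.
This is linear in z: 1 + (1.094) z = 0  =>  z = -1/(1.094) = -0.914077,  |z| = 0.914077.
Moduli of all roots: 0.9141.
All moduli strictly greater than 1? No.
Verdict: Not invertible.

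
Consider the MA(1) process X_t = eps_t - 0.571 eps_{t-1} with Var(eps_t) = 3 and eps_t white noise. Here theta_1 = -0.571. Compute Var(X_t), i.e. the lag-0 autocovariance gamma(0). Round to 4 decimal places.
\gamma(0) = 3.9781

For an MA(q) process X_t = eps_t + sum_i theta_i eps_{t-i} with
Var(eps_t) = sigma^2, the variance is
  gamma(0) = sigma^2 * (1 + sum_i theta_i^2).
  sum_i theta_i^2 = (-0.571)^2 = 0.326041.
  gamma(0) = 3 * (1 + 0.326041) = 3 * 1.326041 = 3.978123, which rounds to 3.9781.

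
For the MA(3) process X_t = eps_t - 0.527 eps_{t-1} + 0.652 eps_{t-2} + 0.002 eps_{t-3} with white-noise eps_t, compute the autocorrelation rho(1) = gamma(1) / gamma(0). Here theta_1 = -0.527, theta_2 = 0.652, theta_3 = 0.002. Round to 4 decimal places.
\rho(1) = -0.5105

For an MA(q) process with theta_0 = 1, the autocovariance is
  gamma(k) = sigma^2 * sum_{i=0..q-k} theta_i * theta_{i+k},
and rho(k) = gamma(k) / gamma(0). Sigma^2 cancels.
  numerator   = (1)*(-0.527) + (-0.527)*(0.652) + (0.652)*(0.002) = -0.8693.
  denominator = (1)^2 + (-0.527)^2 + (0.652)^2 + (0.002)^2 = 1.702837.
  rho(1) = -0.8693 / 1.702837 = -0.5105.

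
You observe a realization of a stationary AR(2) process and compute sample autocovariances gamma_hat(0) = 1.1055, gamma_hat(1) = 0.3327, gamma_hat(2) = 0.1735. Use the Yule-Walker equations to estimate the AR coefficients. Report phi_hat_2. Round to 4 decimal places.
\hat\phi_{2} = 0.0730

The Yule-Walker equations for an AR(p) process read, in matrix form,
  Gamma_p phi = r_p,   with   (Gamma_p)_{ij} = gamma(|i - j|),
                       (r_p)_i = gamma(i),   i,j = 1..p.
Substitute the sample gammas (Toeplitz matrix and right-hand side of size 2):
  Gamma_p = [[1.1055, 0.3327], [0.3327, 1.1055]]
  r_p     = [0.3327, 0.1735]
Written out:
  1.1055 phi_1 + 0.3327 phi_2 = 0.3327
  0.3327 phi_1 + 1.1055 phi_2 = 0.1735
Solve by Cramer's rule:
  det = gamma(0)^2 - gamma(1)^2 = (1.1055)^2 - (0.3327)^2 = 1.22213025 - 0.11068929 = 1.11144096
  phi_hat_1 = [gamma(1) gamma(0) - gamma(1) gamma(2)] / det = [(0.3327)(1.1055) - (0.3327)(0.1735)] / 1.11144096 = 0.3100764 / 1.11144096 = 0.279
  phi_hat_2 = [gamma(0) gamma(2) - gamma(1)^2] / det = [(1.1055)(0.1735) - (0.3327)^2] / 1.11144096 = 0.08111496 / 1.11144096 = 0.073
So phi_hat = [0.2790, 0.0730].
Therefore phi_hat_2 = 0.0730.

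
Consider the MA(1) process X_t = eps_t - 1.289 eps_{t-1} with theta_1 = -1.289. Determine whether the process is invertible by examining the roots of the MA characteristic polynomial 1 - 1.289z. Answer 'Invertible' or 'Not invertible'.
\text{Not invertible}

The MA(q) characteristic polynomial is P(z) = 1 - 1.289z.
Invertibility requires all roots to lie outside the unit circle, i.e. |z| > 1 for every root.
This is linear in z: 1 + (-1.289) z = 0  =>  z = -1/(-1.289) = 0.775795,  |z| = 0.775795.
Moduli of all roots: 0.7758.
All moduli strictly greater than 1? No.
Verdict: Not invertible.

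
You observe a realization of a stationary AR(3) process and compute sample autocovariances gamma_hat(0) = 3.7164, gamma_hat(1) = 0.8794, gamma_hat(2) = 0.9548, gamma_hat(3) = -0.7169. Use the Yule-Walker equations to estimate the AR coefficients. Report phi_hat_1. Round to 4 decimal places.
\hat\phi_{1} = 0.2550

The Yule-Walker equations for an AR(p) process read, in matrix form,
  Gamma_p phi = r_p,   with   (Gamma_p)_{ij} = gamma(|i - j|),
                       (r_p)_i = gamma(i),   i,j = 1..p.
Substitute the sample gammas (Toeplitz matrix and right-hand side of size 3):
  Gamma_p = [[3.7164, 0.8794, 0.9548], [0.8794, 3.7164, 0.8794], [0.9548, 0.8794, 3.7164]]
  r_p     = [0.8794, 0.9548, -0.7169]
Written out (R1..R3):
  (R1) 3.7164 phi_1 + 0.8794 phi_2 + 0.9548 phi_3 = 0.8794
  (R2) 0.8794 phi_1 + 3.7164 phi_2 + 0.8794 phi_3 = 0.9548
  (R3) 0.9548 phi_1 + 0.8794 phi_2 + 3.7164 phi_3 = -0.7169
Gaussian elimination:
  R2 <- R2 - (0.8794/3.7164) R1 = R2 - (0.236627) R1:  3.50831 phi_2 + 0.653469 phi_3 = 0.74671
  R3 <- R3 - (0.9548/3.7164) R1 = R3 - (0.256915) R1:  0.653469 phi_2 + 3.471097 phi_3 = -0.942831
  R3 <- R3 - (0.653469/3.50831) R2 = R3 - (0.186263) R2:  3.34938 phi_3 = -1.081916
Back-substitution:
  phi_hat_3 = -1.081916 / 3.34938 = -0.32302
  phi_hat_2 = (0.74671 - (0.653469)(-0.32302)) / 3.50831 = 0.273007
  phi_hat_1 = (0.8794 - (0.8794)(0.273007) - (0.9548)(-0.32302)) / 3.7164 = 0.255015
So phi_hat = [0.2550, 0.2730, -0.3230].
Therefore phi_hat_1 = 0.2550.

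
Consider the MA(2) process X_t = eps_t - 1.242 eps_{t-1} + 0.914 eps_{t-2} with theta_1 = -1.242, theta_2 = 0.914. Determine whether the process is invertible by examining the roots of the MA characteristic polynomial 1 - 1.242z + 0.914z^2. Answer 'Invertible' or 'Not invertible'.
\text{Invertible}

The MA(q) characteristic polynomial is P(z) = 1 - 1.242z + 0.914z^2.
Invertibility requires all roots to lie outside the unit circle, i.e. |z| > 1 for every root.
Set 1 + (-1.242) z + (0.914) z^2 = 0, i.e. a z^2 + b z + c = 0 with a = 0.914, b = -1.242, c = 1.
Discriminant D = b^2 - 4ac = (-1.242)^2 - 4*(0.914)*1 = 1.542564 - (3.656) = -2.113436.
D < 0, so the roots are the complex-conjugate pair z = (-b +/- i sqrt(-D)) / (2a) = 0.6794 +/- 0.7953i.
For a conjugate pair |z|^2 = z * conj(z) = (product of roots) = c/a = 1/(0.914) = 1.094092, so |z| = sqrt(1.094092) = 1.046 for both roots.
Moduli of all roots: 1.0460, 1.0460.
All moduli strictly greater than 1? Yes.
Verdict: Invertible.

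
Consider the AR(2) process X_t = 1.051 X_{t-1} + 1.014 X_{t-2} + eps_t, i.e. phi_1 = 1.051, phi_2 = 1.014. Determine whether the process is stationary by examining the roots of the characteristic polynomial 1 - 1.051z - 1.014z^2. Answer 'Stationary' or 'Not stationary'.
\text{Not stationary}

The AR(p) characteristic polynomial is P(z) = 1 - 1.051z - 1.014z^2.
Stationarity requires all roots to lie outside the unit circle, i.e. |z| > 1 for every root.
Set 1 + (-1.051) z + (-1.014) z^2 = 0, i.e. a z^2 + b z + c = 0 with a = -1.014, b = -1.051, c = 1.
Discriminant D = b^2 - 4ac = (-1.051)^2 - 4*(-1.014)*1 = 1.104601 - (-4.056) = 5.160601.
D >= 0, so the roots are real: z = (-b +/- sqrt(D)) / (2a) = (1.051 +/- 2.271696) / (-2.028).
  z_1 = (1.051 + 2.271696) / (-2.028) = -1.6384,   |z_1| = 1.6384.
  z_2 = (1.051 - 2.271696) / (-2.028) = 0.6019,   |z_2| = 0.6019.
Moduli of all roots: 1.6384, 0.6019.
All moduli strictly greater than 1? No.
Verdict: Not stationary.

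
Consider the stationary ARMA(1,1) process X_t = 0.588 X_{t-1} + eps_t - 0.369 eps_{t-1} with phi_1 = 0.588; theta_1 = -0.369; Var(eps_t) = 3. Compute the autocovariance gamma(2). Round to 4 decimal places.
\gamma(2) = 0.4624

Multiply the model equation by X_{t-k} and take expectations. With theta_0 = psi_0 = 1 and psi_j the MA(infinity) weights, this gives
  gamma(k) - sum_i phi_i gamma(k-i) = c_k,
  c_k = sigma^2 * sum_{j=k..q} theta_j psi_{j-k}   (c_k = 0 for k > q),
using gamma(-m) = gamma(m).
psi-weights needed (psi_j = theta_j + sum_i phi_i psi_{j-i}):
  psi_1 = theta_1 + phi_1 = -0.369 + (0.588) = 0.219
Right-hand sides:
  c_0 = sigma^2 (1 + theta_1 psi_1) = 3 * (1 + (-0.369)(0.219)) = 3 * 0.919189 = 2.757567
  c_1 = sigma^2 theta_1 = 3 * (-0.369) = -1.107
  c_2 = 0
Equations for k = 0 and k = 1 (AR order 1):
  gamma(0) = phi_1 gamma(1) + c_0
  gamma(1) = phi_1 gamma(0) + c_1
Substituting the second into the first: gamma(0) (1 - phi_1^2) = c_0 + phi_1 c_1, so
  gamma(0) = (c_0 + phi_1 c_1) / (1 - phi_1^2) = (2.757567 + (0.588)(-1.107)) / (1 - (0.588)^2) = 2.106651 / 0.654256 = 3.219919.
  gamma(1) = phi_1 gamma(0) + c_1 = (0.588)(3.219919) + (-1.107) = 0.786312.
For k = 2 (> q): gamma(2) = phi_1 gamma(1) = (0.588)(0.786312) = 0.462352.
Therefore gamma(2) = 0.4624 (to 4 decimal places).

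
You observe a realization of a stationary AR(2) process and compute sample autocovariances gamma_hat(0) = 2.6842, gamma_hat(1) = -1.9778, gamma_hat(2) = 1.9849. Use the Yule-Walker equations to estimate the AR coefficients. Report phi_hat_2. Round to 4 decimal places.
\hat\phi_{2} = 0.4300

The Yule-Walker equations for an AR(p) process read, in matrix form,
  Gamma_p phi = r_p,   with   (Gamma_p)_{ij} = gamma(|i - j|),
                       (r_p)_i = gamma(i),   i,j = 1..p.
Substitute the sample gammas (Toeplitz matrix and right-hand side of size 2):
  Gamma_p = [[2.6842, -1.9778], [-1.9778, 2.6842]]
  r_p     = [-1.9778, 1.9849]
Written out:
  2.6842 phi_1 - 1.9778 phi_2 = -1.9778
  -1.9778 phi_1 + 2.6842 phi_2 = 1.9849
Solve by Cramer's rule:
  det = gamma(0)^2 - gamma(1)^2 = (2.6842)^2 - (-1.9778)^2 = 7.20492964 - 3.91169284 = 3.2932368
  phi_hat_1 = [gamma(1) gamma(0) - gamma(1) gamma(2)] / det = [(-1.9778)(2.6842) - (-1.9778)(1.9849)] / 3.2932368 = -1.38307554 / 3.2932368 = -0.42
  phi_hat_2 = [gamma(0) gamma(2) - gamma(1)^2] / det = [(2.6842)(1.9849) - (-1.9778)^2] / 3.2932368 = 1.41617574 / 3.2932368 = 0.43
So phi_hat = [-0.4200, 0.4300].
Therefore phi_hat_2 = 0.4300.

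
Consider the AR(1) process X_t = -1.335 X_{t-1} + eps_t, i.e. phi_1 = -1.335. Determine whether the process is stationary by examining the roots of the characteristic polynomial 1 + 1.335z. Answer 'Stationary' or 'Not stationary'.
\text{Not stationary}

The AR(p) characteristic polynomial is P(z) = 1 + 1.335z.
Stationarity requires all roots to lie outside the unit circle, i.e. |z| > 1 for every root.
This is linear in z: 1 + (1.335) z = 0  =>  z = -1/(1.335) = -0.749064,  |z| = 0.749064.
Moduli of all roots: 0.7491.
All moduli strictly greater than 1? No.
Verdict: Not stationary.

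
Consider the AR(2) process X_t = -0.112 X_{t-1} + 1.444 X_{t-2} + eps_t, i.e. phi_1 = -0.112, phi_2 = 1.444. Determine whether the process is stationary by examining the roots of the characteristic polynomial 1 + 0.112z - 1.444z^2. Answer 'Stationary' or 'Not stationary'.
\text{Not stationary}

The AR(p) characteristic polynomial is P(z) = 1 + 0.112z - 1.444z^2.
Stationarity requires all roots to lie outside the unit circle, i.e. |z| > 1 for every root.
Set 1 + (0.112) z + (-1.444) z^2 = 0, i.e. a z^2 + b z + c = 0 with a = -1.444, b = 0.112, c = 1.
Discriminant D = b^2 - 4ac = (0.112)^2 - 4*(-1.444)*1 = 0.012544 - (-5.776) = 5.788544.
D >= 0, so the roots are real: z = (-b +/- sqrt(D)) / (2a) = (-0.112 +/- 2.405939) / (-2.888).
  z_1 = (-0.112 + 2.405939) / (-2.888) = -0.7943,   |z_1| = 0.7943.
  z_2 = (-0.112 - 2.405939) / (-2.888) = 0.8719,   |z_2| = 0.8719.
Moduli of all roots: 0.7943, 0.8719.
All moduli strictly greater than 1? No.
Verdict: Not stationary.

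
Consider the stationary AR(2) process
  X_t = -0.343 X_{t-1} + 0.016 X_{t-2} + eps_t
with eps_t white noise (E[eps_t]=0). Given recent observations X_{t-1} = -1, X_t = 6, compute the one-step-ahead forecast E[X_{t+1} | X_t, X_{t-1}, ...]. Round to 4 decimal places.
E[X_{t+1} \mid \mathcal F_t] = -2.0740

For an AR(p) model X_t = c + sum_i phi_i X_{t-i} + eps_t, the
one-step-ahead conditional mean is
  E[X_{t+1} | X_t, ...] = c + sum_i phi_i X_{t+1-i}.
Substitute known values:
  E[X_{t+1} | ...] = (-0.343) * (6) + (0.016) * (-1)
                   = -2.0740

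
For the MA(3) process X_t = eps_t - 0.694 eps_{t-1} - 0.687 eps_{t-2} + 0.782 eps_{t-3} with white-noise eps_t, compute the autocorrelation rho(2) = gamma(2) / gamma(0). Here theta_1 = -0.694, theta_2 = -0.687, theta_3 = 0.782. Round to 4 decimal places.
\rho(2) = -0.4794

For an MA(q) process with theta_0 = 1, the autocovariance is
  gamma(k) = sigma^2 * sum_{i=0..q-k} theta_i * theta_{i+k},
and rho(k) = gamma(k) / gamma(0). Sigma^2 cancels.
  numerator   = (1)*(-0.687) + (-0.694)*(0.782) = -1.229708.
  denominator = (1)^2 + (-0.694)^2 + (-0.687)^2 + (0.782)^2 = 2.565129.
  rho(2) = -1.229708 / 2.565129 = -0.4794.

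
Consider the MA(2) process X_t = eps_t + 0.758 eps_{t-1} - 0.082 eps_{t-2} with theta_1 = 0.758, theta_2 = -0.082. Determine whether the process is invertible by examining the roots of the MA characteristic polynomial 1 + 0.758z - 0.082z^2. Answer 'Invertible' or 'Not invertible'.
\text{Invertible}

The MA(q) characteristic polynomial is P(z) = 1 + 0.758z - 0.082z^2.
Invertibility requires all roots to lie outside the unit circle, i.e. |z| > 1 for every root.
Set 1 + (0.758) z + (-0.082) z^2 = 0, i.e. a z^2 + b z + c = 0 with a = -0.082, b = 0.758, c = 1.
Discriminant D = b^2 - 4ac = (0.758)^2 - 4*(-0.082)*1 = 0.574564 - (-0.328) = 0.902564.
D >= 0, so the roots are real: z = (-b +/- sqrt(D)) / (2a) = (-0.758 +/- 0.950034) / (-0.164).
  z_1 = (-0.758 + 0.950034) / (-0.164) = -1.1709,   |z_1| = 1.1709.
  z_2 = (-0.758 - 0.950034) / (-0.164) = 10.4148,   |z_2| = 10.4148.
Moduli of all roots: 1.1709, 10.4148.
All moduli strictly greater than 1? Yes.
Verdict: Invertible.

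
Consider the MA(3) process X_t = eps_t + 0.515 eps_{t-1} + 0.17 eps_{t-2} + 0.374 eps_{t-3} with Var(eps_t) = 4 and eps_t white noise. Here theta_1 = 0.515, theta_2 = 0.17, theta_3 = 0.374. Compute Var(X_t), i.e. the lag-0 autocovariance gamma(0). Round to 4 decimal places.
\gamma(0) = 5.7360

For an MA(q) process X_t = eps_t + sum_i theta_i eps_{t-i} with
Var(eps_t) = sigma^2, the variance is
  gamma(0) = sigma^2 * (1 + sum_i theta_i^2).
  sum_i theta_i^2 = (0.515)^2 + (0.17)^2 + (0.374)^2 = 0.265225 + 0.0289 + 0.139876 = 0.434001.
  gamma(0) = 4 * (1 + 0.434001) = 4 * 1.434001 = 5.736004, which rounds to 5.7360.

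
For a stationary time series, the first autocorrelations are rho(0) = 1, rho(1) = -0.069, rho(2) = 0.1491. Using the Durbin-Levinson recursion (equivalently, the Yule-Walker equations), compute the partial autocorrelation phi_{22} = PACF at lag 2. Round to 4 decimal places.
\phi_{22} = 0.1450

The PACF at lag k is phi_{kk}, the last component of the solution
to the Yule-Walker system G_k phi = r_k where
  (G_k)_{ij} = rho(|i - j|), (r_k)_i = rho(i), i,j = 1..k.
Equivalently, Durbin-Levinson gives phi_{kk} iteratively:
  phi_{11} = rho(1)
  phi_{kk} = [rho(k) - sum_{j=1..k-1} phi_{k-1,j} rho(k-j)]
            / [1 - sum_{j=1..k-1} phi_{k-1,j} rho(j)],
  phi_{k,j} = phi_{k-1,j} - phi_{kk} phi_{k-1,k-j},  j = 1..k-1.
Step k = 1:
  phi_11 = rho(1) = -0.069.
Step k = 2:
  phi_22 = [rho(2) - phi_11 rho(1)] / [1 - phi_11 rho(1)] = [0.1491 - (-0.069)(-0.069)] / [1 - (-0.069)(-0.069)]
         = 0.144339 / 0.995239 = 0.145.
Therefore phi_{22} = 0.1450.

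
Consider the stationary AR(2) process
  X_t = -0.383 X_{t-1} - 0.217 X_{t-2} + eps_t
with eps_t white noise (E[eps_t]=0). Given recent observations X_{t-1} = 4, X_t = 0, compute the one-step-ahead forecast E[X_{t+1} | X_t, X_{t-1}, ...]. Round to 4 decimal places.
E[X_{t+1} \mid \mathcal F_t] = -0.8680

For an AR(p) model X_t = c + sum_i phi_i X_{t-i} + eps_t, the
one-step-ahead conditional mean is
  E[X_{t+1} | X_t, ...] = c + sum_i phi_i X_{t+1-i}.
Substitute known values:
  E[X_{t+1} | ...] = (-0.383) * (0) + (-0.217) * (4)
                   = -0.8680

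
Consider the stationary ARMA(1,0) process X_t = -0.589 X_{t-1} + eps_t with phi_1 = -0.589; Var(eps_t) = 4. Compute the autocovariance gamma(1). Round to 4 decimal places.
\gamma(1) = -3.6075

Multiply the model equation by X_{t-k} and take expectations. With theta_0 = psi_0 = 1 and psi_j the MA(infinity) weights, this gives
  gamma(k) - sum_i phi_i gamma(k-i) = c_k,
  c_k = sigma^2 * sum_{j=k..q} theta_j psi_{j-k}   (c_k = 0 for k > q),
using gamma(-m) = gamma(m).
Pure AR (q = 0): c_0 = sigma^2 = 4, c_k = 0 for k >= 1.
Equations for k = 0 and k = 1 (AR order 1):
  gamma(0) = phi_1 gamma(1) + c_0
  gamma(1) = phi_1 gamma(0) + c_1
Substituting the second into the first: gamma(0) (1 - phi_1^2) = c_0 + phi_1 c_1, so
  gamma(0) = c_0 / (1 - phi_1^2) = 4 / (1 - (-0.589)^2) = 4 / 0.653079 = 6.124833.
  gamma(1) = phi_1 gamma(0) = (-0.589)(6.124833) = -3.607527.
Therefore gamma(1) = -3.6075 (to 4 decimal places).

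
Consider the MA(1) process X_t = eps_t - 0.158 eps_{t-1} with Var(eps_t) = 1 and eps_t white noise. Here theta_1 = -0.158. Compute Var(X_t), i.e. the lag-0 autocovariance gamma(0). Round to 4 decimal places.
\gamma(0) = 1.0250

For an MA(q) process X_t = eps_t + sum_i theta_i eps_{t-i} with
Var(eps_t) = sigma^2, the variance is
  gamma(0) = sigma^2 * (1 + sum_i theta_i^2).
  sum_i theta_i^2 = (-0.158)^2 = 0.024964.
  gamma(0) = 1 * (1 + 0.024964) = 1 * 1.024964 = 1.024964, which rounds to 1.0250.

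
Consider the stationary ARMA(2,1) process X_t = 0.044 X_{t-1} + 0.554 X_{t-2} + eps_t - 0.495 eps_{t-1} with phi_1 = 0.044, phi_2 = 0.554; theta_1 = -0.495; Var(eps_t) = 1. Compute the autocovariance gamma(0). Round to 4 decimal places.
\gamma(0) = 1.6717

Multiply the model equation by X_{t-k} and take expectations. With theta_0 = psi_0 = 1 and psi_j the MA(infinity) weights, this gives
  gamma(k) - sum_i phi_i gamma(k-i) = c_k,
  c_k = sigma^2 * sum_{j=k..q} theta_j psi_{j-k}   (c_k = 0 for k > q),
using gamma(-m) = gamma(m).
psi-weights needed (psi_j = theta_j + sum_i phi_i psi_{j-i}):
  psi_1 = theta_1 + phi_1 = -0.495 + (0.044) = -0.451
Right-hand sides:
  c_0 = sigma^2 (1 + theta_1 psi_1) = 1 * (1 + (-0.495)(-0.451)) = 1 * 1.223245 = 1.223245
  c_1 = sigma^2 theta_1 = 1 * (-0.495) = -0.495
  c_2 = 0
Equations for k = 0, 1, 2 (AR order 2, c_2 = 0):
  (E0) gamma(0) = phi_1 gamma(1) + phi_2 gamma(2) + c_0
  (E1) gamma(1) = phi_1 gamma(0) + phi_2 gamma(1) + c_1
  (E2) gamma(2) = phi_1 gamma(1) + phi_2 gamma(0)
From (E1): gamma(1) = A gamma(0) + B with
  A = phi_1 / (1 - phi_2) = 0.044 / 0.446 = 0.098655,   B = c_1 / (1 - phi_2) = -0.495 / 0.446 = -1.109865.
Insert (E2) into (E0): gamma(0) (1 - phi_2^2) = phi_1 (1 + phi_2) gamma(1) + c_0.
  phi_1 (1 + phi_2) = (0.044)(1.554) = 0.068376,   1 - phi_2^2 = 0.693084.
Replace gamma(1) by A gamma(0) + B and collect gamma(0):
  gamma(0) [0.693084 - (0.068376)(0.098655)] = (0.068376)(-1.109865) + 1.223245
  gamma(0) * 0.686338 = 1.147357
  gamma(0) = 1.147357 / 0.686338 = 1.671707.
Therefore gamma(0) = 1.6717 (to 4 decimal places).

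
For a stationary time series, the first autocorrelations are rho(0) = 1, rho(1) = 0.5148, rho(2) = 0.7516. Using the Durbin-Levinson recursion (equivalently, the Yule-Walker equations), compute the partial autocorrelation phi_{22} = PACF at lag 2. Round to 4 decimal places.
\phi_{22} = 0.6620

The PACF at lag k is phi_{kk}, the last component of the solution
to the Yule-Walker system G_k phi = r_k where
  (G_k)_{ij} = rho(|i - j|), (r_k)_i = rho(i), i,j = 1..k.
Equivalently, Durbin-Levinson gives phi_{kk} iteratively:
  phi_{11} = rho(1)
  phi_{kk} = [rho(k) - sum_{j=1..k-1} phi_{k-1,j} rho(k-j)]
            / [1 - sum_{j=1..k-1} phi_{k-1,j} rho(j)],
  phi_{k,j} = phi_{k-1,j} - phi_{kk} phi_{k-1,k-j},  j = 1..k-1.
Step k = 1:
  phi_11 = rho(1) = 0.5148.
Step k = 2:
  phi_22 = [rho(2) - phi_11 rho(1)] / [1 - phi_11 rho(1)] = [0.7516 - (0.5148)(0.5148)] / [1 - (0.5148)(0.5148)]
         = 0.48658096 / 0.73498096 = 0.662.
Therefore phi_{22} = 0.6620.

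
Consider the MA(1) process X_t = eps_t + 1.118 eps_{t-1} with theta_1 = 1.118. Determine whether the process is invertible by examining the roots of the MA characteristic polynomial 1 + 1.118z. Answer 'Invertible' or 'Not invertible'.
\text{Not invertible}

The MA(q) characteristic polynomial is P(z) = 1 + 1.118z.
Invertibility requires all roots to lie outside the unit circle, i.e. |z| > 1 for every root.
This is linear in z: 1 + (1.118) z = 0  =>  z = -1/(1.118) = -0.894454,  |z| = 0.894454.
Moduli of all roots: 0.8945.
All moduli strictly greater than 1? No.
Verdict: Not invertible.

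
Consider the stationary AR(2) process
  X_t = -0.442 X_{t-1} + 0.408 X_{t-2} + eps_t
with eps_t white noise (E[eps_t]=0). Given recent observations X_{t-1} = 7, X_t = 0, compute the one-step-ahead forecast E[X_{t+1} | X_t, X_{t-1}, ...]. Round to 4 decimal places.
E[X_{t+1} \mid \mathcal F_t] = 2.8560

For an AR(p) model X_t = c + sum_i phi_i X_{t-i} + eps_t, the
one-step-ahead conditional mean is
  E[X_{t+1} | X_t, ...] = c + sum_i phi_i X_{t+1-i}.
Substitute known values:
  E[X_{t+1} | ...] = (-0.442) * (0) + (0.408) * (7)
                   = 2.8560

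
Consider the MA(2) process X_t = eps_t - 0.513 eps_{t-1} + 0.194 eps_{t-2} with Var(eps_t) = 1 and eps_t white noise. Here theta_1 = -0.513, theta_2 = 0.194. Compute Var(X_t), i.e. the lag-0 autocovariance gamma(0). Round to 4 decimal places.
\gamma(0) = 1.3008

For an MA(q) process X_t = eps_t + sum_i theta_i eps_{t-i} with
Var(eps_t) = sigma^2, the variance is
  gamma(0) = sigma^2 * (1 + sum_i theta_i^2).
  sum_i theta_i^2 = (-0.513)^2 + (0.194)^2 = 0.263169 + 0.037636 = 0.300805.
  gamma(0) = 1 * (1 + 0.300805) = 1 * 1.300805 = 1.300805, which rounds to 1.3008.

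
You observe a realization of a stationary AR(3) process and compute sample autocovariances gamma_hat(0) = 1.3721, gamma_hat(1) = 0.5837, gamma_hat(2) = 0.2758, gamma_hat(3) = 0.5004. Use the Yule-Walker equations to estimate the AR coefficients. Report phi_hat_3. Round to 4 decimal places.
\hat\phi_{3} = 0.3309

The Yule-Walker equations for an AR(p) process read, in matrix form,
  Gamma_p phi = r_p,   with   (Gamma_p)_{ij} = gamma(|i - j|),
                       (r_p)_i = gamma(i),   i,j = 1..p.
Substitute the sample gammas (Toeplitz matrix and right-hand side of size 3):
  Gamma_p = [[1.3721, 0.5837, 0.2758], [0.5837, 1.3721, 0.5837], [0.2758, 0.5837, 1.3721]]
  r_p     = [0.5837, 0.2758, 0.5004]
Written out (R1..R3):
  (R1) 1.3721 phi_1 + 0.5837 phi_2 + 0.2758 phi_3 = 0.5837
  (R2) 0.5837 phi_1 + 1.3721 phi_2 + 0.5837 phi_3 = 0.2758
  (R3) 0.2758 phi_1 + 0.5837 phi_2 + 1.3721 phi_3 = 0.5004
Gaussian elimination:
  R2 <- R2 - (0.5837/1.3721) R1 = R2 - (0.425406) R1:  1.12379 phi_2 + 0.466373 phi_3 = 0.02749
  R3 <- R3 - (0.2758/1.3721) R1 = R3 - (0.201006) R1:  0.466373 phi_2 + 1.316663 phi_3 = 0.383073
  R3 <- R3 - (0.466373/1.12379) R2 = R3 - (0.415) R2:  1.123118 phi_3 = 0.371664
Back-substitution:
  phi_hat_3 = 0.371664 / 1.123118 = 0.330922
  phi_hat_2 = (0.02749 - (0.466373)(0.330922)) / 1.12379 = -0.11287
  phi_hat_1 = (0.5837 - (0.5837)(-0.11287) - (0.2758)(0.330922)) / 1.3721 = 0.406905
So phi_hat = [0.4069, -0.1129, 0.3309].
Therefore phi_hat_3 = 0.3309.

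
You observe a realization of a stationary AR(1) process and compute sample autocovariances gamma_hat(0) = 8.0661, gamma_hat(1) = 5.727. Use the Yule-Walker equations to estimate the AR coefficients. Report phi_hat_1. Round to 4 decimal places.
\hat\phi_{1} = 0.7100

The Yule-Walker equations for an AR(p) process read, in matrix form,
  Gamma_p phi = r_p,   with   (Gamma_p)_{ij} = gamma(|i - j|),
                       (r_p)_i = gamma(i),   i,j = 1..p.
Substitute the sample gammas (Toeplitz matrix and right-hand side of size 1):
  Gamma_p = [[8.0661]]
  r_p     = [5.727]
With p = 1 this is the single equation gamma(0) phi_1 = gamma(1):
  phi_hat_1 = gamma(1) / gamma(0) = 5.727 / 8.0661 = 0.7100.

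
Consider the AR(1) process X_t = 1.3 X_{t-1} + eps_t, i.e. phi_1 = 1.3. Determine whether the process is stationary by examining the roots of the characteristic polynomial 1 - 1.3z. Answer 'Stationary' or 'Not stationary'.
\text{Not stationary}

The AR(p) characteristic polynomial is P(z) = 1 - 1.3z.
Stationarity requires all roots to lie outside the unit circle, i.e. |z| > 1 for every root.
This is linear in z: 1 + (-1.3) z = 0  =>  z = -1/(-1.3) = 0.769231,  |z| = 0.769231.
Moduli of all roots: 0.7692.
All moduli strictly greater than 1? No.
Verdict: Not stationary.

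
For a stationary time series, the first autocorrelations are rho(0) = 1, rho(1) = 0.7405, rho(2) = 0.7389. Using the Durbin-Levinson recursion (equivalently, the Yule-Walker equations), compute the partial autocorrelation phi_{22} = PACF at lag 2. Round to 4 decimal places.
\phi_{22} = 0.4219

The PACF at lag k is phi_{kk}, the last component of the solution
to the Yule-Walker system G_k phi = r_k where
  (G_k)_{ij} = rho(|i - j|), (r_k)_i = rho(i), i,j = 1..k.
Equivalently, Durbin-Levinson gives phi_{kk} iteratively:
  phi_{11} = rho(1)
  phi_{kk} = [rho(k) - sum_{j=1..k-1} phi_{k-1,j} rho(k-j)]
            / [1 - sum_{j=1..k-1} phi_{k-1,j} rho(j)],
  phi_{k,j} = phi_{k-1,j} - phi_{kk} phi_{k-1,k-j},  j = 1..k-1.
Step k = 1:
  phi_11 = rho(1) = 0.7405.
Step k = 2:
  phi_22 = [rho(2) - phi_11 rho(1)] / [1 - phi_11 rho(1)] = [0.7389 - (0.7405)(0.7405)] / [1 - (0.7405)(0.7405)]
         = 0.19055975 / 0.45165975 = 0.4219.
Therefore phi_{22} = 0.4219.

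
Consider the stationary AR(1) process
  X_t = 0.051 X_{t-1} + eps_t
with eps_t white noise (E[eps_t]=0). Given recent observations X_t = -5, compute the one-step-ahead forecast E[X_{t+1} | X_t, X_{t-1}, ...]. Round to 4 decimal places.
E[X_{t+1} \mid \mathcal F_t] = -0.2550

For an AR(p) model X_t = c + sum_i phi_i X_{t-i} + eps_t, the
one-step-ahead conditional mean is
  E[X_{t+1} | X_t, ...] = c + sum_i phi_i X_{t+1-i}.
Substitute known values:
  E[X_{t+1} | ...] = (0.051) * (-5)
                   = -0.2550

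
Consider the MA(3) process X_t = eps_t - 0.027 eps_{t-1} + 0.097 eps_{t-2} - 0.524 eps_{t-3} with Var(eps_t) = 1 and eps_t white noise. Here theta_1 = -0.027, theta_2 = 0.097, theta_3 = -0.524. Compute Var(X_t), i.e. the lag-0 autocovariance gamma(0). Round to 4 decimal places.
\gamma(0) = 1.2847

For an MA(q) process X_t = eps_t + sum_i theta_i eps_{t-i} with
Var(eps_t) = sigma^2, the variance is
  gamma(0) = sigma^2 * (1 + sum_i theta_i^2).
  sum_i theta_i^2 = (-0.027)^2 + (0.097)^2 + (-0.524)^2 = 0.000729 + 0.009409 + 0.274576 = 0.284714.
  gamma(0) = 1 * (1 + 0.284714) = 1 * 1.284714 = 1.284714, which rounds to 1.2847.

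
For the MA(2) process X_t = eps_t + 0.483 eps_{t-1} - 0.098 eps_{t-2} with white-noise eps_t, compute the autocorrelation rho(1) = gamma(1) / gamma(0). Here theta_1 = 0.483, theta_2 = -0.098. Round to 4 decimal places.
\rho(1) = 0.3505

For an MA(q) process with theta_0 = 1, the autocovariance is
  gamma(k) = sigma^2 * sum_{i=0..q-k} theta_i * theta_{i+k},
and rho(k) = gamma(k) / gamma(0). Sigma^2 cancels.
  numerator   = (1)*(0.483) + (0.483)*(-0.098) = 0.435666.
  denominator = (1)^2 + (0.483)^2 + (-0.098)^2 = 1.242893.
  rho(1) = 0.435666 / 1.242893 = 0.3505.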